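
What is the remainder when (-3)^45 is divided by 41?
Using Fermat: (-3)^{40} ≡ 1 mod 41. 45 ≡ 5 mod 40. So (-3)^{45} ≡ (-3)^{5} ≡ 3 mod 41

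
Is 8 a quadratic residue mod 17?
By Euler's criterion: 8^{8} ≡ 1 mod 17. Since this equals 1, 8 is a QR.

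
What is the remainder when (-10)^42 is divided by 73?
By repeated squaring mod 73: (-10)^{1}≡63, (-10)^{2}≡27, (-10)^{4}≡72, (-10)^{8}≡1, (-10)^{16}≡1, (-10)^{32}≡1. Then (-10)^{42} = (-10)^{32+8+2} ≡ 1 × 1 × 27 ≡ 27 mod 73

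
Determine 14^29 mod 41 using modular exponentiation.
By repeated squaring (mod 41): 14^{1}≡14, 14^{2}≡32, 14^{4}≡40, 14^{8}≡1, 14^{16}≡1. Then 14^{29} = 14^{16+8+4+1} ≡ 1 × 1 × 40 × 14 ≡ 27 (mod 41)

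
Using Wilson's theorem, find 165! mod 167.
(166)! = (165)! × (166) ≡ -1 (mod 167). So (165)! ≡ -1 × (166)^(-1) ≡ (-1)×(-1) = 1 (mod 167)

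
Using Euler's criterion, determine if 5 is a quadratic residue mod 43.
By Euler's criterion: 5^{21} ≡ 42 (mod 43). Since this equals -1 (≡ 42), 5 is not a QR.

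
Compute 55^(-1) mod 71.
Since 71 is prime, by Fermat 55^(-1) ≡ 55^{69} ≡ 31 mod 71. Verify: 55 × 31 = 1705 ≡ 1 mod 71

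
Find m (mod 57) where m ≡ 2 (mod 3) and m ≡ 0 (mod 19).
M = 3 × 19 = 57. M₁ = 19, y₁ ≡ 1 (mod 3). M₂ = 3, y₂ ≡ 13 (mod 19). m = 2×19×1 + 0×3×13 ≡ 38 (mod 57)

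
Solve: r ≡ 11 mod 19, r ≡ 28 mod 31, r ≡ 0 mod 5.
M = 19 × 31 × 5 = 2945. M₁ = 155, y₁ ≡ 13 mod 19. M₂ = 95, y₂ ≡ 16 mod 31. M₃ = 589, y₃ ≡ 4 mod 5. r = 11×155×13 + 28×95×16 + 0×589×4 ≡ 2880 mod 2945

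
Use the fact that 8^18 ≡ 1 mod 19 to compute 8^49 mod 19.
By Fermat: 8^{18} ≡ 1 mod 19. 49 = 2×18 + 13. So 8^{49} ≡ 8^{13} ≡ 8 mod 19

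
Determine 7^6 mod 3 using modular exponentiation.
Using Fermat: 7^{2} ≡ 1 (mod 3). 6 ≡ 0 (mod 2). So 7^{6} ≡ 7^{0} ≡ 1 (mod 3)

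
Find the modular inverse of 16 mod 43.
Since 43 is prime, by Fermat 16^(-1) ≡ 16^{41} ≡ 35 (mod 43). Verify: 16 × 35 = 560 ≡ 1 (mod 43)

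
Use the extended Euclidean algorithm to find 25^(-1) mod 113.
Extended GCD: 25(-9) + 113(2) = 1. So 25^(-1) ≡ -9 ≡ 104 mod 113. Verify: 25 × 104 = 2600 ≡ 1 mod 113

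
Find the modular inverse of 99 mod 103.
Since 103 is prime, by Fermat 99^(-1) ≡ 99^{101} ≡ 77 mod 103. Verify: 99 × 77 = 7623 ≡ 1 mod 103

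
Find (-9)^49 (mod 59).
By repeated squaring (mod 59): (-9)^{1}≡50, (-9)^{2}≡22, (-9)^{4}≡12, (-9)^{8}≡26, (-9)^{16}≡27, (-9)^{32}≡21. Then (-9)^{49} = (-9)^{32+16+1} ≡ 21 × 27 × 50 ≡ 30 (mod 59)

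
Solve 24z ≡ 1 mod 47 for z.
Since 47 is prime, by Fermat 24^(-1) ≡ 24^{45} ≡ 2 mod 47. Verify: 24 × 2 = 48 ≡ 1 mod 47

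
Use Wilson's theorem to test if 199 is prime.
(198)! mod 199 = 198. Since 198 ≡ -1 (mod 199), 199 is prime.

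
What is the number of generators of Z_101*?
Number of primitive roots mod 101 = φ(p-1) = φ(100) = 40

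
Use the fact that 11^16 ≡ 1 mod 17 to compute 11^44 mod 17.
By Fermat: 11^{16} ≡ 1 mod 17. 44 = 2×16 + 12. So 11^{44} ≡ 11^{12} ≡ 13 mod 17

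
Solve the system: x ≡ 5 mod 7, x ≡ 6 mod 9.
M = 7 × 9 = 63. M₁ = 9, y₁ ≡ 4 mod 7. M₂ = 7, y₂ ≡ 4 mod 9. x = 5×9×4 + 6×7×4 ≡ 33 mod 63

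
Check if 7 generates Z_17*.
ord_17(7) divides 16. For each prime q|16: 7^{8}≡16, none ≡ 1. So 7 has order 16 and is a primitive root mod 17.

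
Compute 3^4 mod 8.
3^{4} = 81 ≡ 1 mod 8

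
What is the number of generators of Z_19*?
There are φ(19-1) = φ(18) = 6 primitive roots modulo 19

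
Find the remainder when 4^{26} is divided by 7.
By Fermat: 4^{6} ≡ 1 (mod 7). 26 = 4×6 + 2. So 4^{26} ≡ 4^{2} ≡ 2 (mod 7)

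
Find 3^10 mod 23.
By repeated squaring mod 23: 3^{1}≡3, 3^{2}≡9, 3^{4}≡12, 3^{8}≡6. Then 3^{10} = 3^{8+2} ≡ 6 × 9 ≡ 8 mod 23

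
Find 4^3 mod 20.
4^{3} = 64 ≡ 4 mod 20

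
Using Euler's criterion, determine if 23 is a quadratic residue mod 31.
By Euler's criterion: 23^{15} ≡ 30 (mod 31). Since this equals -1 (≡ 30), 23 is not a QR.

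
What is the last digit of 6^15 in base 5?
Using Fermat: 6^{4} ≡ 1 (mod 5). 15 ≡ 3 (mod 4). So 6^{15} ≡ 6^{3} ≡ 1 (mod 5)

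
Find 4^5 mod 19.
By repeated squaring mod 19: 4^{1}≡4, 4^{2}≡16, 4^{4}≡9. Then 4^{5} = 4^{4+1} ≡ 9 × 4 ≡ 17 mod 19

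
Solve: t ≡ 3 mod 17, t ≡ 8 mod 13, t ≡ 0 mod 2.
M = 17 × 13 × 2 = 442. M₁ = 26, y₁ ≡ 2 mod 17. M₂ = 34, y₂ ≡ 5 mod 13. M₃ = 221, y₃ ≡ 1 mod 2. t = 3×26×2 + 8×34×5 + 0×221×1 ≡ 190 mod 442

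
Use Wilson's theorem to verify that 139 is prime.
(138)! mod 139 = 138. Since this equals -1 mod 139, Wilson confirms 139 is prime.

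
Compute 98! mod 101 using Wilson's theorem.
(100)! = (98)! × (99) × (100) ≡ -1 mod 101. So (98)! ≡ -1 × [(100)(99)]^(-1) ≡ 50 mod 101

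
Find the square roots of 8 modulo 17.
The square roots of 8 mod 17 are 12 and 5. Verify: 12² = 144 ≡ 8 mod 17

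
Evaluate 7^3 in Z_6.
7^{3} = 343 ≡ 1 (mod 6)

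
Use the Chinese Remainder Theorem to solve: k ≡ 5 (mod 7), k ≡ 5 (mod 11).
M = 7 × 11 = 77. M₁ = 11, y₁ ≡ 2 (mod 7). M₂ = 7, y₂ ≡ 8 (mod 11). k = 5×11×2 + 5×7×8 ≡ 5 (mod 77)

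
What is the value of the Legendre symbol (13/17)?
(13/17) = 13^{8} mod 17 = 1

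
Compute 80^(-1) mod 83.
Since 83 is prime, by Fermat 80^(-1) ≡ 80^{81} ≡ 55 mod 83. Verify: 80 × 55 = 4400 ≡ 1 mod 83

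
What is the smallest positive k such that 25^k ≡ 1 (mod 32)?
Powers of 25 mod 32: 25^1≡25, 25^2≡17, 25^3≡9, 25^4≡1. So the order of 25 is 4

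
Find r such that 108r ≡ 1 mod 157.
Since 157 is prime, by Fermat 108^(-1) ≡ 108^{155} ≡ 16 mod 157. Verify: 108 × 16 = 1728 ≡ 1 mod 157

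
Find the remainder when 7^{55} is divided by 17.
By Fermat: 7^{16} ≡ 1 mod 17. 55 = 3×16 + 7. So 7^{55} ≡ 7^{7} ≡ 12 mod 17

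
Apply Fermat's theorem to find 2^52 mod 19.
By Fermat: 2^{18} ≡ 1 mod 19. 52 = 2×18 + 16. So 2^{52} ≡ 2^{16} ≡ 5 mod 19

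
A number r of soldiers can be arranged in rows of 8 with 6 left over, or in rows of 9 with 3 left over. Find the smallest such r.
M = 8 × 9 = 72. M₁ = 9, y₁ ≡ 1 (mod 8). M₂ = 8, y₂ ≡ 8 (mod 9). r = 6×9×1 + 3×8×8 ≡ 30 (mod 72)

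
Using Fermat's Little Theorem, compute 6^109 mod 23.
By Fermat: 6^{22} ≡ 1 (mod 23). 109 = 4×22 + 21. So 6^{109} ≡ 6^{21} ≡ 4 (mod 23)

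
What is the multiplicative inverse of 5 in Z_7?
Since 7 is prime, by Fermat 5^(-1) ≡ 5^{5} ≡ 3 (mod 7). Verify: 5 × 3 = 15 ≡ 1 (mod 7)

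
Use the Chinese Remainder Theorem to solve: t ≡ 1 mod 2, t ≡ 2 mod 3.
M = 2 × 3 = 6. M₁ = 3, y₁ ≡ 1 mod 2. M₂ = 2, y₂ ≡ 2 mod 3. t = 1×3×1 + 2×2×2 ≡ 5 mod 6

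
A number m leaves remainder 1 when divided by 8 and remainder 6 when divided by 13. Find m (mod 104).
M = 8 × 13 = 104. M₁ = 13, y₁ ≡ 5 (mod 8). M₂ = 8, y₂ ≡ 5 (mod 13). m = 1×13×5 + 6×8×5 ≡ 97 (mod 104)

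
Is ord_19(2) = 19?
Powers of 2 mod 19: 2^1≡2, 2^2≡4, 2^3≡8, 2^4≡16, 2^5≡13, 2^6≡7, 2^7≡14, 2^8≡9, 2^9≡18, 2^10≡17, 2^11≡15, 2^12≡11, 2^13≡3, 2^14≡6, 2^15≡12, 2^16≡5, 2^17≡10, 2^18≡1. Already 2^18≡1, so the order is 18 < 19. No, the actual order is 18.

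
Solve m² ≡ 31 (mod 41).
The square roots of 31 mod 41 are 20 and 21. Verify: 20² = 400 ≡ 31 (mod 41)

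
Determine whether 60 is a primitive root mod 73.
ord_73(60) divides 72. For each prime q|72: 60^{36}≡72, 60^{24}≡64, none ≡ 1. So 60 has order 72 and is a primitive root mod 73.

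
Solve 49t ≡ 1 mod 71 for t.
Since 71 is prime, by Fermat 49^(-1) ≡ 49^{69} ≡ 29 mod 71. Verify: 49 × 29 = 1421 ≡ 1 mod 71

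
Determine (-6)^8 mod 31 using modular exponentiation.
By repeated squaring (mod 31): (-6)^{1}≡25, (-6)^{2}≡5, (-6)^{4}≡25, (-6)^{8}≡5. So (-6)^{8} ≡ 5 (mod 31)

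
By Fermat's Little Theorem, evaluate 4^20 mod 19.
By Fermat: 4^{18} ≡ 1 mod 19. So 4^{20} = 4^{18} · 4^{2} ≡ 4^{2} ≡ 16 mod 19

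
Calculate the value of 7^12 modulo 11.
Using Fermat: 7^{10} ≡ 1 mod 11. 12 ≡ 2 mod 10. So 7^{12} ≡ 7^{2} ≡ 5 mod 11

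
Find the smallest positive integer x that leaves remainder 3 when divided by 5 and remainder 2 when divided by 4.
M = 5 × 4 = 20. M₁ = 4, y₁ ≡ 4 (mod 5). M₂ = 5, y₂ ≡ 1 (mod 4). x = 3×4×4 + 2×5×1 ≡ 18 (mod 20)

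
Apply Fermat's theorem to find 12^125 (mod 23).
By Fermat: 12^{22} ≡ 1 (mod 23). 125 = 5×22 + 15. So 12^{125} ≡ 12^{15} ≡ 13 (mod 23)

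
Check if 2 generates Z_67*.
ord_67(2) divides 66. For each prime q|66: 2^{33}≡66, 2^{22}≡37, 2^{6}≡64, none ≡ 1. So 2 has order 66 and is a primitive root mod 67.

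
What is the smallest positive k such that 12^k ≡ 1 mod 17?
Powers of 12 mod 17: 12^1≡12, 12^2≡8, 12^3≡11, 12^4≡13, 12^5≡3, 12^6≡2, 12^7≡7, 12^8≡16, 12^9≡5, 12^10≡9, 12^11≡6, 12^12≡4, 12^13≡14, 12^14≡15, 12^15≡10, 12^16≡1. ord_17(12) = 16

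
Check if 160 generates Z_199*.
160^{99} ≡ 1 (mod 199) and 99 < 198, so ord_199(160) = 99 ≠ 198 and 160 is not a primitive root.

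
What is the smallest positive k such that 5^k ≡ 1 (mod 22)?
Powers of 5 mod 22: 5^1≡5, 5^2≡3, 5^3≡15, 5^4≡9, 5^5≡1. ord_22(5) = 5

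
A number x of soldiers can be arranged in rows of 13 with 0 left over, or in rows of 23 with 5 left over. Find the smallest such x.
M = 13 × 23 = 299. M₁ = 23, y₁ ≡ 4 (mod 13). M₂ = 13, y₂ ≡ 16 (mod 23). x = 0×23×4 + 5×13×16 ≡ 143 (mod 299)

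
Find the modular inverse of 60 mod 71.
Since 71 is prime, by Fermat 60^(-1) ≡ 60^{69} ≡ 58 mod 71. Verify: 60 × 58 = 3480 ≡ 1 mod 71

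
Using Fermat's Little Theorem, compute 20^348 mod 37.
By Fermat: 20^{36} ≡ 1 (mod 37). 348 ≡ 24 (mod 36). So 20^{348} ≡ 20^{24} ≡ 10 (mod 37)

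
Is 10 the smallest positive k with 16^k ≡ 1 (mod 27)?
Powers of 16 mod 27: 16^1≡16, 16^2≡13, 16^3≡19, 16^4≡7, 16^5≡4, 16^6≡10, 16^7≡25, 16^8≡22, 16^9≡1. Already 16^9≡1, so the order is 9 < 10. No, the actual order is 9.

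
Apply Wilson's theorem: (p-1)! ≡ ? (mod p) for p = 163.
By Wilson's theorem, (162)! ≡ -1 ≡ 162 mod 163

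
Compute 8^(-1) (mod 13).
Since 13 is prime, by Fermat 8^(-1) ≡ 8^{11} ≡ 5 (mod 13). Verify: 8 × 5 = 40 ≡ 1 (mod 13)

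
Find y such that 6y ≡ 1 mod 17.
Since 17 is prime, by Fermat 6^(-1) ≡ 6^{15} ≡ 3 mod 17. Verify: 6 × 3 = 18 ≡ 1 mod 17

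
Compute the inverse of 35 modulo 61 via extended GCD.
Extended GCD: 35(7) + 61(-4) = 1. So 35^(-1) ≡ 7 (mod 61). Verify: 35 × 7 = 245 ≡ 1 (mod 61)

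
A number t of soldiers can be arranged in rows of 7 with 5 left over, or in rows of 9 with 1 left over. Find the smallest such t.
M = 7 × 9 = 63. M₁ = 9, y₁ ≡ 4 mod 7. M₂ = 7, y₂ ≡ 4 mod 9. t = 5×9×4 + 1×7×4 ≡ 19 mod 63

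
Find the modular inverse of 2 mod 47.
Since 47 is prime, by Fermat 2^(-1) ≡ 2^{45} ≡ 24 (mod 47). Verify: 2 × 24 = 48 ≡ 1 (mod 47)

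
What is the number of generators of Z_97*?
A prime p has φ(p-1) primitive roots; here φ(96) = 32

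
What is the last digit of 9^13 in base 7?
Using Fermat: 9^{6} ≡ 1 (mod 7). 13 ≡ 1 (mod 6). So 9^{13} ≡ 9^{1} ≡ 2 (mod 7)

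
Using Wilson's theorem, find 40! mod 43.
(42)! = (40)! × (41) × (42) ≡ -1 (mod 43). So (40)! ≡ -1 × [(42)(41)]^(-1) ≡ 21 (mod 43)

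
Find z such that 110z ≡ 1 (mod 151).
Since 151 is prime, by Fermat 110^(-1) ≡ 110^{149} ≡ 81 (mod 151). Verify: 110 × 81 = 8910 ≡ 1 (mod 151)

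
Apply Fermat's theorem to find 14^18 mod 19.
By Fermat's Little Theorem, 14^{18} ≡ 1 mod 19 since 19 is prime and gcd(14, 19) = 1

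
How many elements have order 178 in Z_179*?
Number of primitive roots mod 179 = φ(p-1) = φ(178) = 88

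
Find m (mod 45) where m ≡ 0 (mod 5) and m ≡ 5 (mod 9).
M = 5 × 9 = 45. M₁ = 9, y₁ ≡ 4 (mod 5). M₂ = 5, y₂ ≡ 2 (mod 9). m = 0×9×4 + 5×5×2 ≡ 5 (mod 45)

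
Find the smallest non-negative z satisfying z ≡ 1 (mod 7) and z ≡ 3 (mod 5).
M = 7 × 5 = 35. M₁ = 5, y₁ ≡ 3 (mod 7). M₂ = 7, y₂ ≡ 3 (mod 5). z = 1×5×3 + 3×7×3 ≡ 8 (mod 35)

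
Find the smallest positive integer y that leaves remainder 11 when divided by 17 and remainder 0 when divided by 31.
M = 17 × 31 = 527. M₁ = 31, y₁ ≡ 11 (mod 17). M₂ = 17, y₂ ≡ 11 (mod 31). y = 11×31×11 + 0×17×11 ≡ 62 (mod 527)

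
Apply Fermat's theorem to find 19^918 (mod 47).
By Fermat: 19^{46} ≡ 1 (mod 47). 918 ≡ 44 (mod 46). So 19^{918} ≡ 19^{44} ≡ 25 (mod 47)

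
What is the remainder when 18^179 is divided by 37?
Using Fermat: 18^{36} ≡ 1 mod 37. 179 ≡ 35 mod 36. So 18^{179} ≡ 18^{35} ≡ 35 mod 37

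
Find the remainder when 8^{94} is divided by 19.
By Fermat: 8^{18} ≡ 1 (mod 19). 94 = 5×18 + 4. So 8^{94} ≡ 8^{4} ≡ 11 (mod 19)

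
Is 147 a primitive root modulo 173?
ord_173(147) divides 172. For each prime q|172: 147^{86}≡172, 147^{4}≡83, none ≡ 1. So 147 has order 172 and is a primitive root mod 173.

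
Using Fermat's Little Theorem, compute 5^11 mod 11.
By Fermat: 5^{10} ≡ 1 (mod 11). So 5^{11} = 5^{10} · 5^{1} ≡ 5^{1} ≡ 5 (mod 11)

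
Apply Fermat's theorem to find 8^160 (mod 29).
By Fermat: 8^{28} ≡ 1 (mod 29). 160 = 5×28 + 20. So 8^{160} ≡ 8^{20} ≡ 16 (mod 29)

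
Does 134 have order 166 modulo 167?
ord_167(134) divides 166. For each prime q|166: 134^{83}≡166, 134^{2}≡87, none ≡ 1. So 134 has order 166 and is a primitive root mod 167.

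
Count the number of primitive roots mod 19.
Number of primitive roots mod 19 = φ(p-1) = φ(18) = 6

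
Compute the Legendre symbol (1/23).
(1/23) = 1^{11} mod 23 = 1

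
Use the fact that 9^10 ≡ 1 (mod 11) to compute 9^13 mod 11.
By Fermat: 9^{10} ≡ 1 (mod 11). So 9^{13} = 9^{10} · 9^{3} ≡ 9^{3} ≡ 3 (mod 11)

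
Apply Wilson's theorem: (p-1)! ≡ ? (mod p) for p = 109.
By Wilson's theorem, (108)! ≡ -1 ≡ 108 mod 109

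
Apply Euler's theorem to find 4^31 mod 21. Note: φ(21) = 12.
By Euler: 4^{12} ≡ 1 mod 21 since gcd(4, 21) = 1. 31 = 2×12 + 7. So 4^{31} ≡ 4^{7} ≡ 4 mod 21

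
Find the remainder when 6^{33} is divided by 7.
By Fermat: 6^{6} ≡ 1 (mod 7). 33 = 5×6 + 3. So 6^{33} ≡ 6^{3} ≡ 6 (mod 7)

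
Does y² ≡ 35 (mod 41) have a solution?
By Euler's criterion: 35^{20} ≡ 40 (mod 41). Since this equals -1 (≡ 40), 35 is not a QR.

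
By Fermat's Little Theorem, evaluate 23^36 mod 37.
By Fermat's Little Theorem, 23^{36} ≡ 1 (mod 37) since 37 is prime and gcd(23, 37) = 1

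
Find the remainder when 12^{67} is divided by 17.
By Fermat: 12^{16} ≡ 1 mod 17. 67 = 4×16 + 3. So 12^{67} ≡ 12^{3} ≡ 11 mod 17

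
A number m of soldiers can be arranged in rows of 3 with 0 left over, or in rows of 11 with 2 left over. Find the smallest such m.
M = 3 × 11 = 33. M₁ = 11, y₁ ≡ 2 mod 3. M₂ = 3, y₂ ≡ 4 mod 11. m = 0×11×2 + 2×3×4 ≡ 24 mod 33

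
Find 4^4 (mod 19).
4^{4} = 256 ≡ 9 (mod 19)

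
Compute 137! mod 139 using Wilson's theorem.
(138)! = (137)! × (138) ≡ -1 mod 139. So (137)! ≡ -1 × (138)^(-1) ≡ (-1)×(-1) = 1 mod 139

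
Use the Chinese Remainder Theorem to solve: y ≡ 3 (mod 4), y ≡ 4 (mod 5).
M = 4 × 5 = 20. M₁ = 5, y₁ ≡ 1 (mod 4). M₂ = 4, y₂ ≡ 4 (mod 5). y = 3×5×1 + 4×4×4 ≡ 19 (mod 20)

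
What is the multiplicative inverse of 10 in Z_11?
Since 11 is prime, by Fermat 10^(-1) ≡ 10^{9} ≡ 10 mod 11. Verify: 10 × 10 = 100 ≡ 1 mod 11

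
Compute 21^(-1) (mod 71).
Since 71 is prime, by Fermat 21^(-1) ≡ 21^{69} ≡ 44 (mod 71). Verify: 21 × 44 = 924 ≡ 1 (mod 71)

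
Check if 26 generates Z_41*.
ord_41(26) divides 40. For each prime q|40: 26^{20}≡40, 26^{8}≡18, none ≡ 1. So 26 has order 40 and is a primitive root mod 41.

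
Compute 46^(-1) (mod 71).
Since 71 is prime, by Fermat 46^(-1) ≡ 46^{69} ≡ 17 (mod 71). Verify: 46 × 17 = 782 ≡ 1 (mod 71)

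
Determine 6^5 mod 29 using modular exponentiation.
By repeated squaring mod 29: 6^{1}≡6, 6^{2}≡7, 6^{4}≡20. Then 6^{5} = 6^{4+1} ≡ 20 × 6 ≡ 4 mod 29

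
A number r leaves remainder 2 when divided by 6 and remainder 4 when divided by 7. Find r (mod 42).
M = 6 × 7 = 42. M₁ = 7, y₁ ≡ 1 (mod 6). M₂ = 6, y₂ ≡ 6 (mod 7). r = 2×7×1 + 4×6×6 ≡ 32 (mod 42)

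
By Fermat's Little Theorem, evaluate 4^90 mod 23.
By Fermat: 4^{22} ≡ 1 mod 23. 90 = 4×22 + 2. So 4^{90} ≡ 4^{2} ≡ 16 mod 23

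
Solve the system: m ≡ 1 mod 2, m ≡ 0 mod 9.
M = 2 × 9 = 18. M₁ = 9, y₁ ≡ 1 mod 2. M₂ = 2, y₂ ≡ 5 mod 9. m = 1×9×1 + 0×2×5 ≡ 9 mod 18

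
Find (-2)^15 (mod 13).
Using Fermat: (-2)^{12} ≡ 1 (mod 13). 15 ≡ 3 (mod 12). So (-2)^{15} ≡ (-2)^{3} ≡ 5 (mod 13)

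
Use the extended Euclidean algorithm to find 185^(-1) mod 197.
Extended GCD: 185(82) + 197(-77) = 1. So 185^(-1) ≡ 82 mod 197. Verify: 185 × 82 = 15170 ≡ 1 mod 197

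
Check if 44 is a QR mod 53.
By Euler's criterion: 44^{26} ≡ 1 (mod 53). Since this equals 1, 44 is a QR.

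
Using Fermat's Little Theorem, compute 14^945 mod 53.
By Fermat: 14^{52} ≡ 1 mod 53. 945 ≡ 9 mod 52. So 14^{945} ≡ 14^{9} ≡ 21 mod 53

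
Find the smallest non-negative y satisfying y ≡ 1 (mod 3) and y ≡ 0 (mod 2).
M = 3 × 2 = 6. M₁ = 2, y₁ ≡ 2 (mod 3). M₂ = 3, y₂ ≡ 1 (mod 2). y = 1×2×2 + 0×3×1 ≡ 4 (mod 6)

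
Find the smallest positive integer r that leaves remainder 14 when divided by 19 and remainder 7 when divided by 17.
M = 19 × 17 = 323. M₁ = 17, y₁ ≡ 9 (mod 19). M₂ = 19, y₂ ≡ 9 (mod 17). r = 14×17×9 + 7×19×9 ≡ 109 (mod 323)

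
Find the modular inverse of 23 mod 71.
Since 71 is prime, by Fermat 23^(-1) ≡ 23^{69} ≡ 34 mod 71. Verify: 23 × 34 = 782 ≡ 1 mod 71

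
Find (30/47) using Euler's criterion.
(30/47) = 30^{23} mod 47 = -1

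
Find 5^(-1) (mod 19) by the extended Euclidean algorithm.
Extended GCD: 5(4) + 19(-1) = 1. So 5^(-1) ≡ 4 (mod 19). Verify: 5 × 4 = 20 ≡ 1 (mod 19)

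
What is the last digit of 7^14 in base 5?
Using Fermat: 7^{4} ≡ 1 mod 5. 14 ≡ 2 mod 4. So 7^{14} ≡ 7^{2} ≡ 4 mod 5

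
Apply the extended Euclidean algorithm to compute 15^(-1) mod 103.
Extended GCD: 15(-48) + 103(7) = 1. So 15^(-1) ≡ -48 ≡ 55 (mod 103). Verify: 15 × 55 = 825 ≡ 1 (mod 103)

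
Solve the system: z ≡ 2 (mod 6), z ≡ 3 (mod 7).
M = 6 × 7 = 42. M₁ = 7, y₁ ≡ 1 (mod 6). M₂ = 6, y₂ ≡ 6 (mod 7). z = 2×7×1 + 3×6×6 ≡ 38 (mod 42)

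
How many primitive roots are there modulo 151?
A prime p has φ(p-1) primitive roots; here φ(150) = 40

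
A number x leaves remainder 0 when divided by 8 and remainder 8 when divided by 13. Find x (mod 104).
M = 8 × 13 = 104. M₁ = 13, y₁ ≡ 5 (mod 8). M₂ = 8, y₂ ≡ 5 (mod 13). x = 0×13×5 + 8×8×5 ≡ 8 (mod 104)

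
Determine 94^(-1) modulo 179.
Since 179 is prime, by Fermat 94^(-1) ≡ 94^{177} ≡ 40 (mod 179). Verify: 94 × 40 = 3760 ≡ 1 (mod 179)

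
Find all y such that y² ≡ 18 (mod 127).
The square roots of 18 mod 127 are 79 and 48. Verify: 79² = 6241 ≡ 18 (mod 127)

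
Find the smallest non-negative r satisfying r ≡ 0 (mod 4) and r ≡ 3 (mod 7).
M = 4 × 7 = 28. M₁ = 7, y₁ ≡ 3 (mod 4). M₂ = 4, y₂ ≡ 2 (mod 7). r = 0×7×3 + 3×4×2 ≡ 24 (mod 28)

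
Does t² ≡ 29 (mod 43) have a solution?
By Euler's criterion: 29^{21} ≡ 42 (mod 43). Since this equals -1 (≡ 42), 29 is not a QR.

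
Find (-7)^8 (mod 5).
Using Fermat: (-7)^{4} ≡ 1 (mod 5). 8 ≡ 0 (mod 4). So (-7)^{8} ≡ (-7)^{0} ≡ 1 (mod 5)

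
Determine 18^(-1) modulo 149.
Since 149 is prime, by Fermat 18^(-1) ≡ 18^{147} ≡ 58 (mod 149). Verify: 18 × 58 = 1044 ≡ 1 (mod 149)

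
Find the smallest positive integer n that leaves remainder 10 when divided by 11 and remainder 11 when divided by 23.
M = 11 × 23 = 253. M₁ = 23, y₁ ≡ 1 mod 11. M₂ = 11, y₂ ≡ 21 mod 23. n = 10×23×1 + 11×11×21 ≡ 241 mod 253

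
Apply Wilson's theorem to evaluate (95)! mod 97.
(96)! = (95)! × (96) ≡ -1 (mod 97). So (95)! ≡ -1 × (96)^(-1) ≡ (-1)×(-1) = 1 (mod 97)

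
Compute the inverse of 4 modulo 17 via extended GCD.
Extended GCD: 4(-4) + 17(1) = 1. So 4^(-1) ≡ -4 ≡ 13 mod 17. Verify: 4 × 13 = 52 ≡ 1 mod 17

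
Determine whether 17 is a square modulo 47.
By Euler's criterion: 17^{23} ≡ 1 (mod 47). Since this equals 1, 17 is a QR.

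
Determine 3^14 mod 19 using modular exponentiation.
By repeated squaring mod 19: 3^{1}≡3, 3^{2}≡9, 3^{4}≡5, 3^{8}≡6. Then 3^{14} = 3^{8+4+2} ≡ 6 × 5 × 9 ≡ 4 mod 19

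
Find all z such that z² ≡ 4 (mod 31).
The square roots of 4 mod 31 are 2 and 29. Verify: 2² = 4 ≡ 4 (mod 31)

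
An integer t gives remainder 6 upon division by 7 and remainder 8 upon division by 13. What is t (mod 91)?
M = 7 × 13 = 91. M₁ = 13, y₁ ≡ 6 (mod 7). M₂ = 7, y₂ ≡ 2 (mod 13). t = 6×13×6 + 8×7×2 ≡ 34 (mod 91)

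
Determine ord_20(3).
Powers of 3 mod 20: 3^1≡3, 3^2≡9, 3^3≡7, 3^4≡1. Order = 4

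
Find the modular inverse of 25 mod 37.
Since 37 is prime, by Fermat 25^(-1) ≡ 25^{35} ≡ 3 (mod 37). Verify: 25 × 3 = 75 ≡ 1 (mod 37)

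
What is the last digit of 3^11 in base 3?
By repeated squaring mod 3: 3^{1}≡0, 3^{2}≡0, 3^{4}≡0, 3^{8}≡0. Then 3^{11} = 3^{8+2+1} ≡ 0 × 0 × 0 ≡ 0 mod 3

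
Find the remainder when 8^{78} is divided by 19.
By Fermat: 8^{18} ≡ 1 mod 19. 78 = 4×18 + 6. So 8^{78} ≡ 8^{6} ≡ 1 mod 19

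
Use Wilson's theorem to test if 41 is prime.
(40)! mod 41 = 40. Since 40 ≡ -1 mod 41, 41 is prime.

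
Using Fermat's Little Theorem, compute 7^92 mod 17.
By Fermat: 7^{16} ≡ 1 (mod 17). 92 = 5×16 + 12. So 7^{92} ≡ 7^{12} ≡ 13 (mod 17)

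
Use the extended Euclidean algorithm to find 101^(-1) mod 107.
Extended GCD: 101(-18) + 107(17) = 1. So 101^(-1) ≡ -18 ≡ 89 mod 107. Verify: 101 × 89 = 8989 ≡ 1 mod 107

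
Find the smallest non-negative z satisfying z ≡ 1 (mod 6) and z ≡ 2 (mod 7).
M = 6 × 7 = 42. M₁ = 7, y₁ ≡ 1 (mod 6). M₂ = 6, y₂ ≡ 6 (mod 7). z = 1×7×1 + 2×6×6 ≡ 37 (mod 42)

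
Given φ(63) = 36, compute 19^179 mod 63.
By Euler: 19^{36} ≡ 1 (mod 63) since gcd(19, 63) = 1. 179 = 4×36 + 35. So 19^{179} ≡ 19^{35} ≡ 10 (mod 63)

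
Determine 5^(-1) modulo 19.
Since 19 is prime, by Fermat 5^(-1) ≡ 5^{17} ≡ 4 (mod 19). Verify: 5 × 4 = 20 ≡ 1 (mod 19)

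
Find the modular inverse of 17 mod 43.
Since 43 is prime, by Fermat 17^(-1) ≡ 17^{41} ≡ 38 mod 43. Verify: 17 × 38 = 646 ≡ 1 mod 43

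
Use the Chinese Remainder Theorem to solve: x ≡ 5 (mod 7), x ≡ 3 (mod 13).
M = 7 × 13 = 91. M₁ = 13, y₁ ≡ 6 (mod 7). M₂ = 7, y₂ ≡ 2 (mod 13). x = 5×13×6 + 3×7×2 ≡ 68 (mod 91)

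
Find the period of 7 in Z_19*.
Powers of 7 mod 19: 7^1≡7, 7^2≡11, 7^3≡1. ord_19(7) = 3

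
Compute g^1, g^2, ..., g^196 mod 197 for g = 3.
3^1, 3^2, ..., 3^{196} mod 197: [3, 9, 27, 81, 46, 138, 20, 60, 180, 146, 44, 132, 2, 6, 18, 54, 162, 92, 79, 40, 120, 163, 95, 88, 67, 4, 12, 36, 108, 127, 184, 158, 80, 43, 129, 190, 176, 134, 8, 24, 72, 19, 57, 171, 119, 160, 86, 61, 183, 155, 71, 16, 48, 144, 38, 114, 145, 41, 123, 172, 122, 169, 113, 142, 32, 96, 91, 76, 31, 93, 82, 49, 147, 47, 141, 29, 87, 64, 192, 182, 152, 62, 186, 164, 98, 97, 94, 85, 58, 174, 128, 187, 167, 107, 124, 175, 131, 196, 194, 188, 170, 116, 151, 59, 177, 137, 17, 51, 153, 65, 195, 191, 179, 143, 35, 105, 118, 157, 77, 34, 102, 109, 130, 193, 185, 161, 89, 70, 13, 39, 117, 154, 68, 7, 21, 63, 189, 173, 125, 178, 140, 26, 78, 37, 111, 136, 14, 42, 126, 181, 149, 53, 159, 83, 52, 156, 74, 25, 75, 28, 84, 55, 165, 101, 106, 121, 166, 104, 115, 148, 50, 150, 56, 168, 110, 133, 5, 15, 45, 135, 11, 33, 99, 100, 103, 112, 139, 23, 69, 10, 30, 90, 73, 22, 66, 1]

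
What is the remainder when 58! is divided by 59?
By Wilson's theorem, (58)! ≡ -1 ≡ 58 mod 59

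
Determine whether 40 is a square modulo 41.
By Euler's criterion: 40^{20} ≡ 1 mod 41. Since this equals 1, 40 is a QR.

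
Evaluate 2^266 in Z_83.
Using Fermat: 2^{82} ≡ 1 (mod 83). 266 ≡ 20 (mod 82). So 2^{266} ≡ 2^{20} ≡ 37 (mod 83)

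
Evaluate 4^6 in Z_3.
Using Fermat: 4^{2} ≡ 1 (mod 3). 6 ≡ 0 (mod 2). So 4^{6} ≡ 4^{0} ≡ 1 (mod 3)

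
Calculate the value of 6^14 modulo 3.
By repeated squaring mod 3: 6^{1}≡0, 6^{2}≡0, 6^{4}≡0, 6^{8}≡0. Then 6^{14} = 6^{8+4+2} ≡ 0 × 0 × 0 ≡ 0 mod 3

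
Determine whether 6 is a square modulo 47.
By Euler's criterion: 6^{23} ≡ 1 (mod 47). Since this equals 1, 6 is a QR.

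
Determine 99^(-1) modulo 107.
Since 107 is prime, by Fermat 99^(-1) ≡ 99^{105} ≡ 40 mod 107. Verify: 99 × 40 = 3960 ≡ 1 mod 107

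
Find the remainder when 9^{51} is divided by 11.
By Fermat: 9^{10} ≡ 1 mod 11. 51 = 5×10 + 1. So 9^{51} ≡ 9^{1} ≡ 9 mod 11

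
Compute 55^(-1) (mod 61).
Since 61 is prime, by Fermat 55^(-1) ≡ 55^{59} ≡ 10 (mod 61). Verify: 55 × 10 = 550 ≡ 1 (mod 61)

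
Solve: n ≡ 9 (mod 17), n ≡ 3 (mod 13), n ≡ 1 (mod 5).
M = 17 × 13 × 5 = 1105. M₁ = 65, y₁ ≡ 11 (mod 17). M₂ = 85, y₂ ≡ 2 (mod 13). M₃ = 221, y₃ ≡ 1 (mod 5). n = 9×65×11 + 3×85×2 + 1×221×1 ≡ 536 (mod 1105)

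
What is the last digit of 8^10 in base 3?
Using Fermat: 8^{2} ≡ 1 (mod 3). 10 ≡ 0 (mod 2). So 8^{10} ≡ 8^{0} ≡ 1 (mod 3)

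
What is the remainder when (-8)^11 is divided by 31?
By repeated squaring mod 31: (-8)^{1}≡23, (-8)^{2}≡2, (-8)^{4}≡4, (-8)^{8}≡16. Then (-8)^{11} = (-8)^{8+2+1} ≡ 16 × 2 × 23 ≡ 23 mod 31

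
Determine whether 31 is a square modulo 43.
By Euler's criterion: 31^{21} ≡ 1 mod 43. Since this equals 1, 31 is a QR.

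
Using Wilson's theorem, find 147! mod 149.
(148)! = (147)! × (148) ≡ -1 (mod 149). So (147)! ≡ -1 × (148)^(-1) ≡ (-1)×(-1) = 1 (mod 149)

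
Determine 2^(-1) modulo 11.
Since 11 is prime, by Fermat 2^(-1) ≡ 2^{9} ≡ 6 mod 11. Verify: 2 × 6 = 12 ≡ 1 mod 11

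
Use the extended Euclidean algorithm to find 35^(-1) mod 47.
Extended GCD: 35(-4) + 47(3) = 1. So 35^(-1) ≡ -4 ≡ 43 (mod 47). Verify: 35 × 43 = 1505 ≡ 1 (mod 47)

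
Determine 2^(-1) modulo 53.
Since 53 is prime, by Fermat 2^(-1) ≡ 2^{51} ≡ 27 mod 53. Verify: 2 × 27 = 54 ≡ 1 mod 53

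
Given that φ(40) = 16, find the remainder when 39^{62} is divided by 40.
By Euler: 39^{16} ≡ 1 mod 40 since gcd(39, 40) = 1. 62 = 3×16 + 14. So 39^{62} ≡ 39^{14} ≡ 1 mod 40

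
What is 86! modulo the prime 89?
(88)! = (86)! × (87) × (88) ≡ -1 (mod 89). So (86)! ≡ -1 × [(88)(87)]^(-1) ≡ 44 (mod 89)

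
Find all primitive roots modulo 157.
There are φ(156) = 48 primitive roots mod 157: {5, 6, 15, 18, 20, 21, 24, 26, 34, 38, 43, 53, 55, 60, 61, 62, 63, 66, 69, 70, 72, 73, 74, 77, 80, 83, 84, 85, 87, 88, 91, 94, 95, 96, 97, 102, 104, 114, 119, 123, 131, 133, 136, 137, 139, 142, 151, 152}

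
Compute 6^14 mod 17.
By repeated squaring mod 17: 6^{1}≡6, 6^{2}≡2, 6^{4}≡4, 6^{8}≡16. Then 6^{14} = 6^{8+4+2} ≡ 16 × 4 × 2 ≡ 9 mod 17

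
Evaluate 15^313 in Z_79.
Using Fermat: 15^{78} ≡ 1 (mod 79). 313 ≡ 1 (mod 78). So 15^{313} ≡ 15^{1} ≡ 15 (mod 79)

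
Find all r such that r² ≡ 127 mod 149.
The square roots of 127 mod 149 are 96 and 53. Verify: 96² = 9216 ≡ 127 mod 149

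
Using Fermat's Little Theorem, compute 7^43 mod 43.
By Fermat: 7^{42} ≡ 1 mod 43. So 7^{43} = 7^{42} · 7^{1} ≡ 7^{1} ≡ 7 mod 43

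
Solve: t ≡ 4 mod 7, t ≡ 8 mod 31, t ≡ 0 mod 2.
M = 7 × 31 × 2 = 434. M₁ = 62, y₁ ≡ 6 mod 7. M₂ = 14, y₂ ≡ 20 mod 31. M₃ = 217, y₃ ≡ 1 mod 2. t = 4×62×6 + 8×14×20 + 0×217×1 ≡ 256 mod 434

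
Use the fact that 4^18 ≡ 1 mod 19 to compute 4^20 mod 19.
By Fermat: 4^{18} ≡ 1 mod 19. So 4^{20} = 4^{18} · 4^{2} ≡ 4^{2} ≡ 16 mod 19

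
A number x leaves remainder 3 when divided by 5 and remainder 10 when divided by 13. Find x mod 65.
M = 5 × 13 = 65. M₁ = 13, y₁ ≡ 2 mod 5. M₂ = 5, y₂ ≡ 8 mod 13. x = 3×13×2 + 10×5×8 ≡ 23 mod 65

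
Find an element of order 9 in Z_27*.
4 has order 9 mod 27 since 4^{9} ≡ 1 (mod 27) and no smaller power works.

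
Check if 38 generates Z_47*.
ord_47(38) divides 46. For each prime q|46: 38^{23}≡46, 38^{2}≡34, none ≡ 1. So 38 has order 46 and is a primitive root mod 47.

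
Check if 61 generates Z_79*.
61^{26} ≡ 1 mod 79 and 26 < 78, so ord_79(61) = 26 ≠ 78 and 61 is not a primitive root.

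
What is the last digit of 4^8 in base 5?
Using Fermat: 4^{4} ≡ 1 mod 5. 8 ≡ 0 mod 4. So 4^{8} ≡ 4^{0} ≡ 1 mod 5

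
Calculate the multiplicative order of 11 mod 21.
Powers of 11 mod 21: 11^1≡11, 11^2≡16, 11^3≡8, 11^4≡4, 11^5≡2, 11^6≡1. So the order of 11 is 6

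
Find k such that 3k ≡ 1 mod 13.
Since 13 is prime, by Fermat 3^(-1) ≡ 3^{11} ≡ 9 mod 13. Verify: 3 × 9 = 27 ≡ 1 mod 13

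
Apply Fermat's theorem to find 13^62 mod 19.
By Fermat: 13^{18} ≡ 1 mod 19. 62 = 3×18 + 8. So 13^{62} ≡ 13^{8} ≡ 16 mod 19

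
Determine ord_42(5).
Powers of 5 mod 42: 5^1≡5, 5^2≡25, 5^3≡41, 5^4≡37, 5^5≡17, 5^6≡1. Order = 6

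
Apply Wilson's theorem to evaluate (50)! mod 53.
(52)! = (50)! × (51) × (52) ≡ -1 mod 53. So (50)! ≡ -1 × [(52)(51)]^(-1) ≡ 26 mod 53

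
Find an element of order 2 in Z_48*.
7 has order 2 mod 48 since 7^{2} ≡ 1 mod 48 and no smaller power works.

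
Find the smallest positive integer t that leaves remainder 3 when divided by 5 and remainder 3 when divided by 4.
M = 5 × 4 = 20. M₁ = 4, y₁ ≡ 4 (mod 5). M₂ = 5, y₂ ≡ 1 (mod 4). t = 3×4×4 + 3×5×1 ≡ 3 (mod 20)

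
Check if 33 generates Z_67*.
33^{33} ≡ 1 (mod 67) and 33 < 66, so ord_67(33) = 33 ≠ 66 and 33 is not a primitive root.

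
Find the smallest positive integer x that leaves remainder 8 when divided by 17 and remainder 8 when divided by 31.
M = 17 × 31 = 527. M₁ = 31, y₁ ≡ 11 (mod 17). M₂ = 17, y₂ ≡ 11 (mod 31). x = 8×31×11 + 8×17×11 ≡ 8 (mod 527)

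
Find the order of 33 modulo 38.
Powers of 33 mod 38: 33^1≡33, 33^2≡25, 33^3≡27, 33^4≡17, 33^5≡29, 33^6≡7, 33^7≡3, 33^8≡23, 33^9≡37, 33^10≡5, 33^11≡13, 33^12≡11, 33^13≡21, 33^14≡9, 33^15≡31, 33^16≡35, 33^17≡15, 33^18≡1. ord_38(33) = 18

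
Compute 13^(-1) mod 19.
Since 19 is prime, by Fermat 13^(-1) ≡ 13^{17} ≡ 3 mod 19. Verify: 13 × 3 = 39 ≡ 1 mod 19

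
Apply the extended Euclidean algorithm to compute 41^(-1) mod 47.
Extended GCD: 41(-8) + 47(7) = 1. So 41^(-1) ≡ -8 ≡ 39 (mod 47). Verify: 41 × 39 = 1599 ≡ 1 (mod 47)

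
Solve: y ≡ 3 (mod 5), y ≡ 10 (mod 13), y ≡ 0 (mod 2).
M = 5 × 13 × 2 = 130. M₁ = 26, y₁ ≡ 1 (mod 5). M₂ = 10, y₂ ≡ 4 (mod 13). M₃ = 65, y₃ ≡ 1 (mod 2). y = 3×26×1 + 10×10×4 + 0×65×1 ≡ 88 (mod 130)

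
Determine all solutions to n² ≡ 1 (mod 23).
The square roots of 1 mod 23 are 1 and 22. Verify: 1² = 1 ≡ 1 (mod 23)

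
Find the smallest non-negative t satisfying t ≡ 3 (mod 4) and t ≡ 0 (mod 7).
M = 4 × 7 = 28. M₁ = 7, y₁ ≡ 3 (mod 4). M₂ = 4, y₂ ≡ 2 (mod 7). t = 3×7×3 + 0×4×2 ≡ 7 (mod 28)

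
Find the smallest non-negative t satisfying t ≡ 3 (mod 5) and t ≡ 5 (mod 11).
M = 5 × 11 = 55. M₁ = 11, y₁ ≡ 1 (mod 5). M₂ = 5, y₂ ≡ 9 (mod 11). t = 3×11×1 + 5×5×9 ≡ 38 (mod 55)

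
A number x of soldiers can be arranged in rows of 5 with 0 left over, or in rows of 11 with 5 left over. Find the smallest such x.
M = 5 × 11 = 55. M₁ = 11, y₁ ≡ 1 mod 5. M₂ = 5, y₂ ≡ 9 mod 11. x = 0×11×1 + 5×5×9 ≡ 5 mod 55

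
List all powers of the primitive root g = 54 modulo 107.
54^1, 54^2, ..., 54^{106} mod 107: [54, 27, 67, 87, 97, 102, 51, 79, 93, 100, 50, 25, 66, 33, 70, 35, 71, 89, 98, 49, 78, 39, 73, 90, 45, 76, 38, 19, 63, 85, 96, 48, 24, 12, 6, 3, 55, 81, 94, 47, 77, 92, 46, 23, 65, 86, 43, 75, 91, 99, 103, 105, 106, 53, 80, 40, 20, 10, 5, 56, 28, 14, 7, 57, 82, 41, 74, 37, 72, 36, 18, 9, 58, 29, 68, 34, 17, 62, 31, 69, 88, 44, 22, 11, 59, 83, 95, 101, 104, 52, 26, 13, 60, 30, 15, 61, 84, 42, 21, 64, 32, 16, 8, 4, 2, 1]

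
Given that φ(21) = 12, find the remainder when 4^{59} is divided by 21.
By Euler: 4^{12} ≡ 1 mod 21 since gcd(4, 21) = 1. 59 = 4×12 + 11. So 4^{59} ≡ 4^{11} ≡ 16 mod 21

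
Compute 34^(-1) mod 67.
Since 67 is prime, by Fermat 34^(-1) ≡ 34^{65} ≡ 2 mod 67. Verify: 34 × 2 = 68 ≡ 1 mod 67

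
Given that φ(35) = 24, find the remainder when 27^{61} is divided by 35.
By Euler: 27^{24} ≡ 1 (mod 35) since gcd(27, 35) = 1. 61 = 2×24 + 13. So 27^{61} ≡ 27^{13} ≡ 27 (mod 35)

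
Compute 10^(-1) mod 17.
Since 17 is prime, by Fermat 10^(-1) ≡ 10^{15} ≡ 12 mod 17. Verify: 10 × 12 = 120 ≡ 1 mod 17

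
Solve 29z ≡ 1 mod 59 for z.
Since 59 is prime, by Fermat 29^(-1) ≡ 29^{57} ≡ 57 mod 59. Verify: 29 × 57 = 1653 ≡ 1 mod 59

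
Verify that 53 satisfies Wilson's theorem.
(52)! mod 53 = 52. Since this equals -1 mod 53, Wilson confirms 53 is prime.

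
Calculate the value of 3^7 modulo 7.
Using Fermat: 3^{6} ≡ 1 mod 7. 7 ≡ 1 mod 6. So 3^{7} ≡ 3^{1} ≡ 3 mod 7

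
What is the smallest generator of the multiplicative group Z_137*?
g = 3. Powers: [3, 9, 27, 81, 106, 44, 132, 122, 92, 2, ...] generates all 136 non-zero residues.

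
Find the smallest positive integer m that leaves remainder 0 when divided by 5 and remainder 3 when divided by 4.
M = 5 × 4 = 20. M₁ = 4, y₁ ≡ 4 mod 5. M₂ = 5, y₂ ≡ 1 mod 4. m = 0×4×4 + 3×5×1 ≡ 15 mod 20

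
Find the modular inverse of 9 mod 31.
Since 31 is prime, by Fermat 9^(-1) ≡ 9^{29} ≡ 7 (mod 31). Verify: 9 × 7 = 63 ≡ 1 (mod 31)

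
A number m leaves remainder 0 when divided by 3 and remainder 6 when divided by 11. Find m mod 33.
M = 3 × 11 = 33. M₁ = 11, y₁ ≡ 2 mod 3. M₂ = 3, y₂ ≡ 4 mod 11. m = 0×11×2 + 6×3×4 ≡ 6 mod 33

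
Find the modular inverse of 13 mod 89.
Since 89 is prime, by Fermat 13^(-1) ≡ 13^{87} ≡ 48 mod 89. Verify: 13 × 48 = 624 ≡ 1 mod 89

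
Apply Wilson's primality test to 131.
(130)! mod 131 = 130. Since 130 ≡ -1 mod 131, 131 is prime.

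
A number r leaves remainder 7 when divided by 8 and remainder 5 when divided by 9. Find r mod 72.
M = 8 × 9 = 72. M₁ = 9, y₁ ≡ 1 mod 8. M₂ = 8, y₂ ≡ 8 mod 9. r = 7×9×1 + 5×8×8 ≡ 23 mod 72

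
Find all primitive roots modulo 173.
There are φ(172) = 84 primitive roots mod 173: {2, 3, 5, 7, 8, 11, 12, 17, 18, 19, 20, 26, 27, 28, 30, 32, 39, 42, 44, 45, 46, 48, 50, 53, 58, 59, 61, 62, 63, 65, 66, 68, 69, 70, 71, 72, 74, 75, 76, 79, 82, 86, 87, 91, 94, 97, 98, 99, 101, 102, 103, 104, 105, 107, 108, 110, 111, 112, 114, 115, 120, 123, 125, 127, 128, 129, 131, 134, 141, 143, 145, 146, 147, 153, 154, 155, 156, 161, 162, 165, 166, 168, 170, 171}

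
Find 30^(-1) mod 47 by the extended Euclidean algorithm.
Extended GCD: 30(11) + 47(-7) = 1. So 30^(-1) ≡ 11 mod 47. Verify: 30 × 11 = 330 ≡ 1 mod 47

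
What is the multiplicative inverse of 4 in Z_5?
Since 5 is prime, by Fermat 4^(-1) ≡ 4^{3} ≡ 4 mod 5. Verify: 4 × 4 = 16 ≡ 1 mod 5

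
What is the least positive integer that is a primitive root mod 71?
g = 7. For each prime q|70: 7^{35}≡70, 7^{14}≡54, 7^{10}≡45, none ≡ 1, so ord_71(7) = 70 and 7 is a primitive root.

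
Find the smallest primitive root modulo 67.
g = 2. Powers: [2, 4, 8, 16, 32, 64, 61, 55, 43, 19, ...] generates all 66 non-zero residues.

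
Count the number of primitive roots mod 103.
A prime p has φ(p-1) primitive roots; here φ(102) = 32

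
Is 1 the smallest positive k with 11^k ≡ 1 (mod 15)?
Powers of 11 mod 15: 11^1≡11, 11^2≡1. 11^1≡11≢1, so ord ≠ 1. No, the actual order is 2.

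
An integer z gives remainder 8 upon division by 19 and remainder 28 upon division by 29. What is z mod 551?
M = 19 × 29 = 551. M₁ = 29, y₁ ≡ 2 mod 19. M₂ = 19, y₂ ≡ 26 mod 29. z = 8×29×2 + 28×19×26 ≡ 521 mod 551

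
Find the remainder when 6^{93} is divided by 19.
By Fermat: 6^{18} ≡ 1 (mod 19). 93 = 5×18 + 3. So 6^{93} ≡ 6^{3} ≡ 7 (mod 19)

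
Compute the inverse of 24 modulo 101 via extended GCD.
Extended GCD: 24(-21) + 101(5) = 1. So 24^(-1) ≡ -21 ≡ 80 (mod 101). Verify: 24 × 80 = 1920 ≡ 1 (mod 101)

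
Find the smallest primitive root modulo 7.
g = 3. Powers: [3, 2, 6, 4, 5, 1] generates all 6 non-zero residues.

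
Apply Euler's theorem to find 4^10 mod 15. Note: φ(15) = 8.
By Euler: 4^{8} ≡ 1 mod 15 since gcd(4, 15) = 1. 10 = 1×8 + 2. So 4^{10} ≡ 4^{2} ≡ 1 mod 15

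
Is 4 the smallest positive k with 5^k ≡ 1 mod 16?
Powers of 5 mod 16: 5^1≡5, 5^2≡9, 5^3≡13, 5^4≡1. First k with 5^k≡1 is k=4. Yes, ord_16(5) = 4.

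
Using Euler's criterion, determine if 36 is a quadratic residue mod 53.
By Euler's criterion: 36^{26} ≡ 1 mod 53. Since this equals 1, 36 is a QR.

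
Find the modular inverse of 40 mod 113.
Since 113 is prime, by Fermat 40^(-1) ≡ 40^{111} ≡ 65 (mod 113). Verify: 40 × 65 = 2600 ≡ 1 (mod 113)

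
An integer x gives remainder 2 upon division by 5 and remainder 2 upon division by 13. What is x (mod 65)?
M = 5 × 13 = 65. M₁ = 13, y₁ ≡ 2 (mod 5). M₂ = 5, y₂ ≡ 8 (mod 13). x = 2×13×2 + 2×5×8 ≡ 2 (mod 65)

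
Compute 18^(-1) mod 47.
Since 47 is prime, by Fermat 18^(-1) ≡ 18^{45} ≡ 34 mod 47. Verify: 18 × 34 = 612 ≡ 1 mod 47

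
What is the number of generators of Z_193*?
There are φ(193-1) = φ(192) = 64 primitive roots modulo 193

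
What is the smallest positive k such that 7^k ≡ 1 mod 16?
Powers of 7 mod 16: 7^1≡7, 7^2≡1. So the order of 7 is 2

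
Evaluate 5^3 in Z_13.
5^{3} = 125 ≡ 8 (mod 13)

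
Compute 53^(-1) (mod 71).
Since 71 is prime, by Fermat 53^(-1) ≡ 53^{69} ≡ 67 (mod 71). Verify: 53 × 67 = 3551 ≡ 1 (mod 71)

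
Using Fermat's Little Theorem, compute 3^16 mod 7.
By Fermat: 3^{6} ≡ 1 mod 7. 16 = 2×6 + 4. So 3^{16} ≡ 3^{4} ≡ 4 mod 7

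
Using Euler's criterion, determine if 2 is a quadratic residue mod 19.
By Euler's criterion: 2^{9} ≡ 18 (mod 19). Since this equals -1 (≡ 18), 2 is not a QR.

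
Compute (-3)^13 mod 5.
Using Fermat: (-3)^{4} ≡ 1 mod 5. 13 ≡ 1 mod 4. So (-3)^{13} ≡ (-3)^{1} ≡ 2 mod 5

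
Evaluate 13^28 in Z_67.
By repeated squaring (mod 67): 13^{1}≡13, 13^{2}≡35, 13^{4}≡19, 13^{8}≡26, 13^{16}≡6. Then 13^{28} = 13^{16+8+4} ≡ 6 × 26 × 19 ≡ 16 (mod 67)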